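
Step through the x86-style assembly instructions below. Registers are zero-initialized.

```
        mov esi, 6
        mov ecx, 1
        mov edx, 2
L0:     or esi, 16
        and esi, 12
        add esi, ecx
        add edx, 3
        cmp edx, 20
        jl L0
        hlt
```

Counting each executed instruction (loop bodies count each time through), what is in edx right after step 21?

mov esi, 6 → esi=6
mov ecx, 1 → ecx=1
mov edx, 2 → edx=2
or esi, 16 → esi=6|16=22
and esi, 12 → esi=22&12=4
add esi, ecx → esi=4+1=5
add edx, 3 → edx=2+3=5
cmp edx, 20  (cmp 5,20)
jl L0: taken
or esi, 16 → esi=5|16=21
and esi, 12 → esi=21&12=4
add esi, ecx → esi=4+1=5
add edx, 3 → edx=5+3=8
cmp edx, 20  (cmp 8,20)
jl L0: taken
or esi, 16 → esi=5|16=21
and esi, 12 → esi=21&12=4
add esi, ecx → esi=4+1=5
add edx, 3 → edx=8+3=11
cmp edx, 20  (cmp 11,20)
jl L0: taken
After step 21: edx = 11.

11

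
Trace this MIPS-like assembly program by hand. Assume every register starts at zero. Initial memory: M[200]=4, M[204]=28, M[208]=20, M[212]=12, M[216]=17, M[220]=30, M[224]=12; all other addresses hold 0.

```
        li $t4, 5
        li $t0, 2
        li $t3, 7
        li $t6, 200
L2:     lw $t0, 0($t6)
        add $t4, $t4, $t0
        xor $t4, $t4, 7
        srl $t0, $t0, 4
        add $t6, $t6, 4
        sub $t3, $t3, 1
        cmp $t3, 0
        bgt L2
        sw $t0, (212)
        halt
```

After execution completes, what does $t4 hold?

131

$t4=5
$t0=2
$t3=7
$t6=200
$t0=M[200]=4
$t4=5+4=9
$t4=9^7=14
$t0=4>>4=0
$t6=200+4=204
$t3=7-1=6
cmp $t3, 0  (cmp 6,0)
bgt L2: taken
$t0=M[204]=28
$t4=14+28=42
$t4=42^7=45
$t0=28>>4=1
$t6=204+4=208
$t3=6-1=5
cmp $t3, 0  (cmp 5,0)
bgt L2: taken
$t0=M[208]=20
$t4=45+20=65
$t4=65^7=70
$t0=20>>4=1
$t6=208+4=212
$t3=5-1=4
cmp $t3, 0  (cmp 4,0)
bgt L2: taken
$t0=M[212]=12
$t4=70+12=82
$t4=82^7=85
$t0=12>>4=0
$t6=212+4=216
$t3=4-1=3
cmp $t3, 0  (cmp 3,0)
bgt L2: taken
$t0=M[216]=17
$t4=85+17=102
$t4=102^7=97
$t0=17>>4=1
$t6=216+4=220
$t3=3-1=2
cmp $t3, 0  (cmp 2,0)
bgt L2: taken
$t0=M[220]=30
$t4=97+30=127
$t4=127^7=120
$t0=30>>4=1
$t6=220+4=224
$t3=2-1=1
cmp $t3, 0  (cmp 1,0)
bgt L2: taken
$t0=M[224]=12
$t4=120+12=132
$t4=132^7=131
$t0=12>>4=0
$t6=224+4=228
$t3=1-1=0
cmp $t3, 0  (cmp 0,0)
bgt L2: not taken
sw $t0, (212) → M[212]=0
halt.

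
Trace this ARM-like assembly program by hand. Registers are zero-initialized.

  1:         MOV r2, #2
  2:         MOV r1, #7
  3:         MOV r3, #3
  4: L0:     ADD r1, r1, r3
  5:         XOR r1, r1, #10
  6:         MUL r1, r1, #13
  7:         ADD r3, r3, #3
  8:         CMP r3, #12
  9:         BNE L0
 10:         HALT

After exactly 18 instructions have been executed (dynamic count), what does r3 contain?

after MOV r2, #2: r2=2
after MOV r1, #7: r1=7
after MOV r3, #3: r3=3
after ADD r1, r1, r3: r1=7+3=10
after XOR r1, r1, #10: r1=10^10=0
after MUL r1, r1, #13: r1=0*13=0
after ADD r3, r3, #3: r3=3+3=6
CMP r3, #12  (cmp 6,12)
BNE L0: taken
after ADD r1, r1, r3: r1=0+6=6
after XOR r1, r1, #10: r1=6^10=12
after MUL r1, r1, #13: r1=12*13=156
after ADD r3, r3, #3: r3=6+3=9
CMP r3, #12  (cmp 9,12)
BNE L0: taken
after ADD r1, r1, r3: r1=156+9=165
after XOR r1, r1, #10: r1=165^10=175
after MUL r1, r1, #13: r1=175*13=2275
After step 18: r3 = 9.

9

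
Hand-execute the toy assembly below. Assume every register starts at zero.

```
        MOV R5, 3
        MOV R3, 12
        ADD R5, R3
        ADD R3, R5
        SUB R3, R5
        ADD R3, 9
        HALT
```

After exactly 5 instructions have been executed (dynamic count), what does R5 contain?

MOV R5, 3 → R5=3
MOV R3, 12 → R3=12
ADD R5, R3 → R5=3+12=15
ADD R3, R5 → R3=12+15=27
SUB R3, R5 → R3=27-15=12
After step 5: R5 = 15.

15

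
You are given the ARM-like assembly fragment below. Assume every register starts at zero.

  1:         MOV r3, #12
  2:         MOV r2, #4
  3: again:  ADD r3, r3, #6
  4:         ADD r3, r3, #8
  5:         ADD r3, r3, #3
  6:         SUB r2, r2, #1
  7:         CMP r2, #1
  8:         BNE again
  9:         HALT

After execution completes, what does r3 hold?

r3=12
r2=4
r3=12+6=18
r3=18+8=26
r3=26+3=29
r2=4-1=3
CMP r2, #1  (cmp 3,1)
BNE again: taken
r3=29+6=35
r3=35+8=43
r3=43+3=46
r2=3-1=2
CMP r2, #1  (cmp 2,1)
BNE again: taken
r3=46+6=52
r3=52+8=60
r3=60+3=63
r2=2-1=1
CMP r2, #1  (cmp 1,1)
BNE again: not taken
halt.

63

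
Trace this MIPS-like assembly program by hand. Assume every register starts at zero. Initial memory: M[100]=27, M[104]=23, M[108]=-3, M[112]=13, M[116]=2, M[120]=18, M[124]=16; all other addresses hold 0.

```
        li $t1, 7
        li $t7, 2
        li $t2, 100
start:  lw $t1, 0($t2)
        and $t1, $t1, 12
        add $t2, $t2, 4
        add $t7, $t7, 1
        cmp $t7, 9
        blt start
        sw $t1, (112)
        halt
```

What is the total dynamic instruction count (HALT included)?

li $t1, 7 → $t1=7
li $t7, 2 → $t7=2
li $t2, 100 → $t2=100
lw $t1, 0($t2) → $t1=M[100]=27
and $t1, $t1, 12 → $t1=27&12=8
add $t2, $t2, 4 → $t2=100+4=104
add $t7, $t7, 1 → $t7=2+1=3
cmp $t7, 9  (cmp 3,9)
blt start: taken
lw $t1, 0($t2) → $t1=M[104]=23
and $t1, $t1, 12 → $t1=23&12=4
add $t2, $t2, 4 → $t2=104+4=108
add $t7, $t7, 1 → $t7=3+1=4
cmp $t7, 9  (cmp 4,9)
blt start: taken
lw $t1, 0($t2) → $t1=M[108]=-3
and $t1, $t1, 12 → $t1=(-3)&12=12
add $t2, $t2, 4 → $t2=108+4=112
add $t7, $t7, 1 → $t7=4+1=5
cmp $t7, 9  (cmp 5,9)
blt start: taken
lw $t1, 0($t2) → $t1=M[112]=13
and $t1, $t1, 12 → $t1=13&12=12
add $t2, $t2, 4 → $t2=112+4=116
add $t7, $t7, 1 → $t7=5+1=6
cmp $t7, 9  (cmp 6,9)
blt start: taken
lw $t1, 0($t2) → $t1=M[116]=2
and $t1, $t1, 12 → $t1=2&12=0
add $t2, $t2, 4 → $t2=116+4=120
add $t7, $t7, 1 → $t7=6+1=7
cmp $t7, 9  (cmp 7,9)
blt start: taken
lw $t1, 0($t2) → $t1=M[120]=18
and $t1, $t1, 12 → $t1=18&12=0
add $t2, $t2, 4 → $t2=120+4=124
add $t7, $t7, 1 → $t7=7+1=8
cmp $t7, 9  (cmp 8,9)
blt start: taken
lw $t1, 0($t2) → $t1=M[124]=16
and $t1, $t1, 12 → $t1=16&12=0
add $t2, $t2, 4 → $t2=124+4=128
add $t7, $t7, 1 → $t7=8+1=9
cmp $t7, 9  (cmp 9,9)
blt start: not taken
sw $t1, (112) → M[112]=0
halt.
Total executed instructions: 47.

47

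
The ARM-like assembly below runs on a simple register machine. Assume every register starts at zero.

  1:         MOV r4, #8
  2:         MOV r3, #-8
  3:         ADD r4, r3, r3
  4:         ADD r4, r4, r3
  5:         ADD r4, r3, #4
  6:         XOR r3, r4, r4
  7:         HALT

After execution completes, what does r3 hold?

r4=8
r3=-8
r4=(-8)+(-8)=-16
r4=(-16)+(-8)=-24
r4=(-8)+4=-4
r3=(-4)^(-4)=0
halt.

0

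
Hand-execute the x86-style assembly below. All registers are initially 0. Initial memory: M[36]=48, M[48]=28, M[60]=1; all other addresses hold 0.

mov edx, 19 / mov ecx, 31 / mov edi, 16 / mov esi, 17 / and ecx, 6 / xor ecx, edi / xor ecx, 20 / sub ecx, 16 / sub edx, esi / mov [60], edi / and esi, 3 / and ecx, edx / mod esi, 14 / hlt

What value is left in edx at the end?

2

mov edx, 19 → edx=19
mov ecx, 31 → ecx=31
mov edi, 16 → edi=16
mov esi, 17 → esi=17
and ecx, 6 → ecx=31&6=6
xor ecx, edi → ecx=6^16=22
xor ecx, 20 → ecx=22^20=2
sub ecx, 16 → ecx=2-16=-14
sub edx, esi → edx=19-17=2
mov [60], edi → M[60]=16
and esi, 3 → esi=17&3=1
and ecx, edx → ecx=(-14)&2=2
mod esi, 14 → esi=1%14=1
halt.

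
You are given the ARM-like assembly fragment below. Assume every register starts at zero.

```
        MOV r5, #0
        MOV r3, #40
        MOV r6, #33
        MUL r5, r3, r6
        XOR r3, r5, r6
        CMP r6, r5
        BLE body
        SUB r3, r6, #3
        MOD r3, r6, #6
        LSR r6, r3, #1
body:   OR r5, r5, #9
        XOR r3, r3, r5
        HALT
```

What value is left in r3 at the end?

32

r5=0
r3=40
r6=33
r5=40*33=1320
r3=1320^33=1289
CMP r6, r5  (cmp 33,1320)
BLE body: taken
r5=1320|9=1321
r3=1289^1321=32
halt.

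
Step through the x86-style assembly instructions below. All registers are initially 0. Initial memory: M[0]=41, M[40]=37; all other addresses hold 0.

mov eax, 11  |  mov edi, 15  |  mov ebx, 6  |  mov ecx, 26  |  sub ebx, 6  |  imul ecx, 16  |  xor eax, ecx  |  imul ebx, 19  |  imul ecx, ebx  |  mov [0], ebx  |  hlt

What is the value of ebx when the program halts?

0

after mov eax, 11: eax=11
after mov edi, 15: edi=15
after mov ebx, 6: ebx=6
after mov ecx, 26: ecx=26
after sub ebx, 6: ebx=6-6=0
after imul ecx, 16: ecx=26*16=416
after xor eax, ecx: eax=11^416=427
after imul ebx, 19: ebx=0*19=0
after imul ecx, ebx: ecx=416*0=0
mov [0], ebx → M[0]=0
halt.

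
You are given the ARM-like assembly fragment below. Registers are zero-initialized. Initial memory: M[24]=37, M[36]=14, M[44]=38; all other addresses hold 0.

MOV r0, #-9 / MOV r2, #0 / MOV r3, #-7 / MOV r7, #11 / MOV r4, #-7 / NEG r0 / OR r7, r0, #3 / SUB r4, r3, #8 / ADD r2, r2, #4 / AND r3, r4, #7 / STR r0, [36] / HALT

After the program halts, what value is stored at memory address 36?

MOV r0, #-9 → r0=-9
MOV r2, #0 → r2=0
MOV r3, #-7 → r3=-7
MOV r7, #11 → r7=11
MOV r4, #-7 → r4=-7
NEG r0 → r0=-(-9)=9
OR r7, r0, #3 → r7=9|3=11
SUB r4, r3, #8 → r4=(-7)-8=-15
ADD r2, r2, #4 → r2=0+4=4
AND r3, r4, #7 → r3=(-15)&7=1
STR r0, [36] → M[36]=9
halt.

9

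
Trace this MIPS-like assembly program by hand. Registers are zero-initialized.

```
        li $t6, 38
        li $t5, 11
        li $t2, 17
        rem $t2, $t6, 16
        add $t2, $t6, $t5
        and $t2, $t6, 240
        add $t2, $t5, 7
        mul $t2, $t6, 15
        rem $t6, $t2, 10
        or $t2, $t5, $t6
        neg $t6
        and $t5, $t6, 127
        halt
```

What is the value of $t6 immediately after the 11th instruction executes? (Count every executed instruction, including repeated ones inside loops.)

$t6=38
$t5=11
$t2=17
$t2=38%16=6
$t2=38+11=49
$t2=38&240=32
$t2=11+7=18
$t2=38*15=570
$t6=570%10=0
$t2=11|0=11
$t6=-(0)=0
After step 11: $t6 = 0.

0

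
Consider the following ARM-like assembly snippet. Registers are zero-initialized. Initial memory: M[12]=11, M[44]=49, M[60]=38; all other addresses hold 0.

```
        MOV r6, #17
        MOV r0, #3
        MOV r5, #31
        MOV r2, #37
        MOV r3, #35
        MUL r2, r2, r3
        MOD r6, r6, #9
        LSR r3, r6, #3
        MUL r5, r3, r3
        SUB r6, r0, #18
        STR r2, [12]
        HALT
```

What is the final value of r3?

1

MOV r6, #17 → r6=17
MOV r0, #3 → r0=3
MOV r5, #31 → r5=31
MOV r2, #37 → r2=37
MOV r3, #35 → r3=35
MUL r2, r2, r3 → r2=37*35=1295
MOD r6, r6, #9 → r6=17%9=8
LSR r3, r6, #3 → r3=8>>3=1
MUL r5, r3, r3 → r5=1*1=1
SUB r6, r0, #18 → r6=3-18=-15
STR r2, [12] → M[12]=1295
halt.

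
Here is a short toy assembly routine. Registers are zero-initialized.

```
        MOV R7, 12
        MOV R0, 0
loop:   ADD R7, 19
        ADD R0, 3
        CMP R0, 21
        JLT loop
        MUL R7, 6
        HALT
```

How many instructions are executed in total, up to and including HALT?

MOV R7, 12 → R7=12
MOV R0, 0 → R0=0
ADD R7, 19 → R7=12+19=31
ADD R0, 3 → R0=0+3=3
CMP R0, 21  (cmp 3,21)
JLT loop: taken
ADD R7, 19 → R7=31+19=50
ADD R0, 3 → R0=3+3=6
CMP R0, 21  (cmp 6,21)
JLT loop: taken
ADD R7, 19 → R7=50+19=69
ADD R0, 3 → R0=6+3=9
CMP R0, 21  (cmp 9,21)
JLT loop: taken
ADD R7, 19 → R7=69+19=88
ADD R0, 3 → R0=9+3=12
CMP R0, 21  (cmp 12,21)
JLT loop: taken
ADD R7, 19 → R7=88+19=107
ADD R0, 3 → R0=12+3=15
CMP R0, 21  (cmp 15,21)
JLT loop: taken
ADD R7, 19 → R7=107+19=126
ADD R0, 3 → R0=15+3=18
CMP R0, 21  (cmp 18,21)
JLT loop: taken
ADD R7, 19 → R7=126+19=145
ADD R0, 3 → R0=18+3=21
CMP R0, 21  (cmp 21,21)
JLT loop: not taken
MUL R7, 6 → R7=145*6=870
halt.
Total executed instructions: 32.

32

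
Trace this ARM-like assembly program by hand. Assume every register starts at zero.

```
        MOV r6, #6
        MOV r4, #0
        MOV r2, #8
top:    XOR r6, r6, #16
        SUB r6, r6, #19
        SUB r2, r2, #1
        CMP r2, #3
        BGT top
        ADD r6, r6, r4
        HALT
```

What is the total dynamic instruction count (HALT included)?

after MOV r6, #6: r6=6
after MOV r4, #0: r4=0
after MOV r2, #8: r2=8
after XOR r6, r6, #16: r6=6^16=22
after SUB r6, r6, #19: r6=22-19=3
after SUB r2, r2, #1: r2=8-1=7
CMP r2, #3  (cmp 7,3)
BGT top: taken
after XOR r6, r6, #16: r6=3^16=19
after SUB r6, r6, #19: r6=19-19=0
after SUB r2, r2, #1: r2=7-1=6
CMP r2, #3  (cmp 6,3)
BGT top: taken
after XOR r6, r6, #16: r6=0^16=16
after SUB r6, r6, #19: r6=16-19=-3
after SUB r2, r2, #1: r2=6-1=5
CMP r2, #3  (cmp 5,3)
BGT top: taken
after XOR r6, r6, #16: r6=(-3)^16=-19
after SUB r6, r6, #19: r6=(-19)-19=-38
after SUB r2, r2, #1: r2=5-1=4
CMP r2, #3  (cmp 4,3)
BGT top: taken
after XOR r6, r6, #16: r6=(-38)^16=-54
after SUB r6, r6, #19: r6=(-54)-19=-73
after SUB r2, r2, #1: r2=4-1=3
CMP r2, #3  (cmp 3,3)
BGT top: not taken
after ADD r6, r6, r4: r6=(-73)+0=-73
halt.
Total executed instructions: 30.

30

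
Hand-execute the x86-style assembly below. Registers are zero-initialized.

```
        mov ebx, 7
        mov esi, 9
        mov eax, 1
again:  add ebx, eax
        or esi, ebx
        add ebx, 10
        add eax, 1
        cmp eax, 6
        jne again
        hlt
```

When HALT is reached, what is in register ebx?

after mov ebx, 7: ebx=7
after mov esi, 9: esi=9
after mov eax, 1: eax=1
after add ebx, eax: ebx=7+1=8
after or esi, ebx: esi=9|8=9
after add ebx, 10: ebx=8+10=18
after add eax, 1: eax=1+1=2
cmp eax, 6  (cmp 2,6)
jne again: taken
after add ebx, eax: ebx=18+2=20
after or esi, ebx: esi=9|20=29
after add ebx, 10: ebx=20+10=30
after add eax, 1: eax=2+1=3
cmp eax, 6  (cmp 3,6)
jne again: taken
after add ebx, eax: ebx=30+3=33
after or esi, ebx: esi=29|33=61
after add ebx, 10: ebx=33+10=43
after add eax, 1: eax=3+1=4
cmp eax, 6  (cmp 4,6)
jne again: taken
after add ebx, eax: ebx=43+4=47
after or esi, ebx: esi=61|47=63
after add ebx, 10: ebx=47+10=57
after add eax, 1: eax=4+1=5
cmp eax, 6  (cmp 5,6)
jne again: taken
after add ebx, eax: ebx=57+5=62
after or esi, ebx: esi=63|62=63
after add ebx, 10: ebx=62+10=72
after add eax, 1: eax=5+1=6
cmp eax, 6  (cmp 6,6)
jne again: not taken
halt.

72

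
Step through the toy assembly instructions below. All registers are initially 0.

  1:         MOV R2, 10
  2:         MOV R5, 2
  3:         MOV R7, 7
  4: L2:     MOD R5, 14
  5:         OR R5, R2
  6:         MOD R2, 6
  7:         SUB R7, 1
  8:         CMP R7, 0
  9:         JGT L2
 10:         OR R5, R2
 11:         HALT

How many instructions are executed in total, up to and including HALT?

47

MOV R2, 10 → R2=10
MOV R5, 2 → R5=2
MOV R7, 7 → R7=7
MOD R5, 14 → R5=2%14=2
OR R5, R2 → R5=2|10=10
MOD R2, 6 → R2=10%6=4
SUB R7, 1 → R7=7-1=6
CMP R7, 0  (cmp 6,0)
JGT L2: taken
MOD R5, 14 → R5=10%14=10
OR R5, R2 → R5=10|4=14
MOD R2, 6 → R2=4%6=4
SUB R7, 1 → R7=6-1=5
CMP R7, 0  (cmp 5,0)
JGT L2: taken
MOD R5, 14 → R5=14%14=0
OR R5, R2 → R5=0|4=4
MOD R2, 6 → R2=4%6=4
SUB R7, 1 → R7=5-1=4
CMP R7, 0  (cmp 4,0)
JGT L2: taken
MOD R5, 14 → R5=4%14=4
OR R5, R2 → R5=4|4=4
MOD R2, 6 → R2=4%6=4
SUB R7, 1 → R7=4-1=3
CMP R7, 0  (cmp 3,0)
JGT L2: taken
MOD R5, 14 → R5=4%14=4
OR R5, R2 → R5=4|4=4
MOD R2, 6 → R2=4%6=4
SUB R7, 1 → R7=3-1=2
CMP R7, 0  (cmp 2,0)
JGT L2: taken
MOD R5, 14 → R5=4%14=4
OR R5, R2 → R5=4|4=4
MOD R2, 6 → R2=4%6=4
SUB R7, 1 → R7=2-1=1
CMP R7, 0  (cmp 1,0)
JGT L2: taken
MOD R5, 14 → R5=4%14=4
OR R5, R2 → R5=4|4=4
MOD R2, 6 → R2=4%6=4
SUB R7, 1 → R7=1-1=0
CMP R7, 0  (cmp 0,0)
JGT L2: not taken
OR R5, R2 → R5=4|4=4
halt.
Total executed instructions: 47.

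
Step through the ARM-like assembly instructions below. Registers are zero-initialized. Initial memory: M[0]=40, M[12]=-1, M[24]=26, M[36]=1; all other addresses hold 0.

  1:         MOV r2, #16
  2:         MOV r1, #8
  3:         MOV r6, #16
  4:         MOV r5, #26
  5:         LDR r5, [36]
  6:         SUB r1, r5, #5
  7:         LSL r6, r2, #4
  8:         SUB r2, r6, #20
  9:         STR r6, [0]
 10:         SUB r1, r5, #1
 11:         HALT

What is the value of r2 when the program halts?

MOV r2, #16 → r2=16
MOV r1, #8 → r1=8
MOV r6, #16 → r6=16
MOV r5, #26 → r5=26
LDR r5, [36] → r5=M[36]=1
SUB r1, r5, #5 → r1=1-5=-4
LSL r6, r2, #4 → r6=16<<4=256
SUB r2, r6, #20 → r2=256-20=236
STR r6, [0] → M[0]=256
SUB r1, r5, #1 → r1=1-1=0
halt.

236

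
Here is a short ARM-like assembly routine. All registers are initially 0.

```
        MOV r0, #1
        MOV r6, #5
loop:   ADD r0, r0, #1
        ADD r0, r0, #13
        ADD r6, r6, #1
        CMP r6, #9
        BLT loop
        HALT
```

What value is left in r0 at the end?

57

r0=1
r6=5
r0=1+1=2
r0=2+13=15
r6=5+1=6
CMP r6, #9  (cmp 6,9)
BLT loop: taken
r0=15+1=16
r0=16+13=29
r6=6+1=7
CMP r6, #9  (cmp 7,9)
BLT loop: taken
r0=29+1=30
r0=30+13=43
r6=7+1=8
CMP r6, #9  (cmp 8,9)
BLT loop: taken
r0=43+1=44
r0=44+13=57
r6=8+1=9
CMP r6, #9  (cmp 9,9)
BLT loop: not taken
halt.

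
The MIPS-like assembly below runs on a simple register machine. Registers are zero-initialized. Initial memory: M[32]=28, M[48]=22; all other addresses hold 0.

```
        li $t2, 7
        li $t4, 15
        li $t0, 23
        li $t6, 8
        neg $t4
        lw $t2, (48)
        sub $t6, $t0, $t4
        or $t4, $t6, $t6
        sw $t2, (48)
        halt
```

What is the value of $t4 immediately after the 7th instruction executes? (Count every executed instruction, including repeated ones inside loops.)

-15

after li $t2, 7: $t2=7
after li $t4, 15: $t4=15
after li $t0, 23: $t0=23
after li $t6, 8: $t6=8
after neg $t4: $t4=-(15)=-15
after lw $t2, (48): $t2=M[48]=22
after sub $t6, $t0, $t4: $t6=23-(-15)=38
After step 7: $t4 = -15.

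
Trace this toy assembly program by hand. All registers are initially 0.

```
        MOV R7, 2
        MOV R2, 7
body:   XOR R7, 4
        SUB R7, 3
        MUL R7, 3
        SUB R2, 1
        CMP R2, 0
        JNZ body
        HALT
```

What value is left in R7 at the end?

5037

after MOV R7, 2: R7=2
after MOV R2, 7: R2=7
after XOR R7, 4: R7=2^4=6
after SUB R7, 3: R7=6-3=3
after MUL R7, 3: R7=3*3=9
after SUB R2, 1: R2=7-1=6
CMP R2, 0  (cmp 6,0)
JNZ body: taken
after XOR R7, 4: R7=9^4=13
after SUB R7, 3: R7=13-3=10
after MUL R7, 3: R7=10*3=30
after SUB R2, 1: R2=6-1=5
CMP R2, 0  (cmp 5,0)
JNZ body: taken
after XOR R7, 4: R7=30^4=26
after SUB R7, 3: R7=26-3=23
after MUL R7, 3: R7=23*3=69
after SUB R2, 1: R2=5-1=4
CMP R2, 0  (cmp 4,0)
JNZ body: taken
after XOR R7, 4: R7=69^4=65
after SUB R7, 3: R7=65-3=62
after MUL R7, 3: R7=62*3=186
after SUB R2, 1: R2=4-1=3
CMP R2, 0  (cmp 3,0)
JNZ body: taken
after XOR R7, 4: R7=186^4=190
after SUB R7, 3: R7=190-3=187
after MUL R7, 3: R7=187*3=561
after SUB R2, 1: R2=3-1=2
CMP R2, 0  (cmp 2,0)
JNZ body: taken
after XOR R7, 4: R7=561^4=565
after SUB R7, 3: R7=565-3=562
after MUL R7, 3: R7=562*3=1686
after SUB R2, 1: R2=2-1=1
CMP R2, 0  (cmp 1,0)
JNZ body: taken
after XOR R7, 4: R7=1686^4=1682
after SUB R7, 3: R7=1682-3=1679
after MUL R7, 3: R7=1679*3=5037
after SUB R2, 1: R2=1-1=0
CMP R2, 0  (cmp 0,0)
JNZ body: not taken
halt.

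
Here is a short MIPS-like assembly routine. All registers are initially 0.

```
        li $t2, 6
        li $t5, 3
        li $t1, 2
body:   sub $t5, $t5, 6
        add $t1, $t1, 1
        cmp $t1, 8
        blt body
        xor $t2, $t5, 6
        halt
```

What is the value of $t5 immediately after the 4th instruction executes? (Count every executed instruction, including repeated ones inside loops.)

-3

after li $t2, 6: $t2=6
after li $t5, 3: $t5=3
after li $t1, 2: $t1=2
after sub $t5, $t5, 6: $t5=3-6=-3
After step 4: $t5 = -3.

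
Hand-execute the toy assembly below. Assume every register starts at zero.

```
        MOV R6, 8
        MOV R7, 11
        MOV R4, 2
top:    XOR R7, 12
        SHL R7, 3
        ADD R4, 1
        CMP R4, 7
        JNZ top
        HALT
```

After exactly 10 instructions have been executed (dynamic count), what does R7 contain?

after MOV R6, 8: R6=8
after MOV R7, 11: R7=11
after MOV R4, 2: R4=2
after XOR R7, 12: R7=11^12=7
after SHL R7, 3: R7=7<<3=56
after ADD R4, 1: R4=2+1=3
CMP R4, 7  (cmp 3,7)
JNZ top: taken
after XOR R7, 12: R7=56^12=52
after SHL R7, 3: R7=52<<3=416
After step 10: R7 = 416.

416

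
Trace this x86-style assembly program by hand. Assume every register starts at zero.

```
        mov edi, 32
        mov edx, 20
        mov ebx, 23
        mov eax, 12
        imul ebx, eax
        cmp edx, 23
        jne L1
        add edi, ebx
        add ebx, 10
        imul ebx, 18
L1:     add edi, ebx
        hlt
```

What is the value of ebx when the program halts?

276

mov edi, 32 → edi=32
mov edx, 20 → edx=20
mov ebx, 23 → ebx=23
mov eax, 12 → eax=12
imul ebx, eax → ebx=23*12=276
cmp edx, 23  (cmp 20,23)
jne L1: taken
add edi, ebx → edi=32+276=308
halt.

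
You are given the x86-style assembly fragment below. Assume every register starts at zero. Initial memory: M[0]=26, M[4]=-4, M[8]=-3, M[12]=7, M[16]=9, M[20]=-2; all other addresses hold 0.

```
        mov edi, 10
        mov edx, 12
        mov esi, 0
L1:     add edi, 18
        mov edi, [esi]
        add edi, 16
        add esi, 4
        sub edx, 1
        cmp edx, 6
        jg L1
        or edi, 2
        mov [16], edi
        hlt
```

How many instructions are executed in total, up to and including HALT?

48

edi=10
edx=12
esi=0
edi=10+18=28
edi=M[0]=26
edi=26+16=42
esi=0+4=4
edx=12-1=11
cmp edx, 6  (cmp 11,6)
jg L1: taken
edi=42+18=60
edi=M[4]=-4
edi=(-4)+16=12
esi=4+4=8
edx=11-1=10
cmp edx, 6  (cmp 10,6)
jg L1: taken
edi=12+18=30
edi=M[8]=-3
edi=(-3)+16=13
esi=8+4=12
edx=10-1=9
cmp edx, 6  (cmp 9,6)
jg L1: taken
edi=13+18=31
edi=M[12]=7
edi=7+16=23
esi=12+4=16
edx=9-1=8
cmp edx, 6  (cmp 8,6)
jg L1: taken
edi=23+18=41
edi=M[16]=9
edi=9+16=25
esi=16+4=20
edx=8-1=7
cmp edx, 6  (cmp 7,6)
jg L1: taken
edi=25+18=43
edi=M[20]=-2
edi=(-2)+16=14
esi=20+4=24
edx=7-1=6
cmp edx, 6  (cmp 6,6)
jg L1: not taken
edi=14|2=14
mov [16], edi → M[16]=14
halt.
Total executed instructions: 48.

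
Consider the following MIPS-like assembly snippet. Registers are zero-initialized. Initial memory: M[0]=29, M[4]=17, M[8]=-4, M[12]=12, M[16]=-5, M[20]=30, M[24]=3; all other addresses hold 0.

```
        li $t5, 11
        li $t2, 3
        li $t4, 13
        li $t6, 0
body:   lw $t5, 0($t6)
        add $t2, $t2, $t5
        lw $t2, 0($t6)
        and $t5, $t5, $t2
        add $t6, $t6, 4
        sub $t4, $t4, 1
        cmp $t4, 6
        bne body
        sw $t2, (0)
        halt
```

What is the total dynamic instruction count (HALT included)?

after li $t5, 11: $t5=11
after li $t2, 3: $t2=3
after li $t4, 13: $t4=13
after li $t6, 0: $t6=0
after lw $t5, 0($t6): $t5=M[0]=29
after add $t2, $t2, $t5: $t2=3+29=32
after lw $t2, 0($t6): $t2=M[0]=29
after and $t5, $t5, $t2: $t5=29&29=29
after add $t6, $t6, 4: $t6=0+4=4
after sub $t4, $t4, 1: $t4=13-1=12
cmp $t4, 6  (cmp 12,6)
bne body: taken
after lw $t5, 0($t6): $t5=M[4]=17
after add $t2, $t2, $t5: $t2=29+17=46
after lw $t2, 0($t6): $t2=M[4]=17
after and $t5, $t5, $t2: $t5=17&17=17
after add $t6, $t6, 4: $t6=4+4=8
after sub $t4, $t4, 1: $t4=12-1=11
cmp $t4, 6  (cmp 11,6)
bne body: taken
after lw $t5, 0($t6): $t5=M[8]=-4
after add $t2, $t2, $t5: $t2=17+(-4)=13
after lw $t2, 0($t6): $t2=M[8]=-4
after and $t5, $t5, $t2: $t5=(-4)&(-4)=-4
after add $t6, $t6, 4: $t6=8+4=12
after sub $t4, $t4, 1: $t4=11-1=10
cmp $t4, 6  (cmp 10,6)
bne body: taken
after lw $t5, 0($t6): $t5=M[12]=12
after add $t2, $t2, $t5: $t2=(-4)+12=8
after lw $t2, 0($t6): $t2=M[12]=12
after and $t5, $t5, $t2: $t5=12&12=12
after add $t6, $t6, 4: $t6=12+4=16
after sub $t4, $t4, 1: $t4=10-1=9
cmp $t4, 6  (cmp 9,6)
bne body: taken
after lw $t5, 0($t6): $t5=M[16]=-5
after add $t2, $t2, $t5: $t2=12+(-5)=7
after lw $t2, 0($t6): $t2=M[16]=-5
after and $t5, $t5, $t2: $t5=(-5)&(-5)=-5
after add $t6, $t6, 4: $t6=16+4=20
after sub $t4, $t4, 1: $t4=9-1=8
cmp $t4, 6  (cmp 8,6)
bne body: taken
after lw $t5, 0($t6): $t5=M[20]=30
after add $t2, $t2, $t5: $t2=(-5)+30=25
after lw $t2, 0($t6): $t2=M[20]=30
after and $t5, $t5, $t2: $t5=30&30=30
after add $t6, $t6, 4: $t6=20+4=24
after sub $t4, $t4, 1: $t4=8-1=7
cmp $t4, 6  (cmp 7,6)
bne body: taken
after lw $t5, 0($t6): $t5=M[24]=3
after add $t2, $t2, $t5: $t2=30+3=33
after lw $t2, 0($t6): $t2=M[24]=3
after and $t5, $t5, $t2: $t5=3&3=3
after add $t6, $t6, 4: $t6=24+4=28
after sub $t4, $t4, 1: $t4=7-1=6
cmp $t4, 6  (cmp 6,6)
bne body: not taken
sw $t2, (0) → M[0]=3
halt.
Total executed instructions: 62.

62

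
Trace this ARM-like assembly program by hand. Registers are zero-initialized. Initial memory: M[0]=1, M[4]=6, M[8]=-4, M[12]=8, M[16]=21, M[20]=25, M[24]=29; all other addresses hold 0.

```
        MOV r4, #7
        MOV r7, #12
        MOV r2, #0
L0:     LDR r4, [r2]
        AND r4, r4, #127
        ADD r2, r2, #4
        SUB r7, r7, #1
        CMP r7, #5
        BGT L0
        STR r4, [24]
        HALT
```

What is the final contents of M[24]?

29

MOV r4, #7 → r4=7
MOV r7, #12 → r7=12
MOV r2, #0 → r2=0
LDR r4, [r2] → r4=M[0]=1
AND r4, r4, #127 → r4=1&127=1
ADD r2, r2, #4 → r2=0+4=4
SUB r7, r7, #1 → r7=12-1=11
CMP r7, #5  (cmp 11,5)
BGT L0: taken
LDR r4, [r2] → r4=M[4]=6
AND r4, r4, #127 → r4=6&127=6
ADD r2, r2, #4 → r2=4+4=8
SUB r7, r7, #1 → r7=11-1=10
CMP r7, #5  (cmp 10,5)
BGT L0: taken
LDR r4, [r2] → r4=M[8]=-4
AND r4, r4, #127 → r4=(-4)&127=124
ADD r2, r2, #4 → r2=8+4=12
SUB r7, r7, #1 → r7=10-1=9
CMP r7, #5  (cmp 9,5)
BGT L0: taken
LDR r4, [r2] → r4=M[12]=8
AND r4, r4, #127 → r4=8&127=8
ADD r2, r2, #4 → r2=12+4=16
SUB r7, r7, #1 → r7=9-1=8
CMP r7, #5  (cmp 8,5)
BGT L0: taken
LDR r4, [r2] → r4=M[16]=21
AND r4, r4, #127 → r4=21&127=21
ADD r2, r2, #4 → r2=16+4=20
SUB r7, r7, #1 → r7=8-1=7
CMP r7, #5  (cmp 7,5)
BGT L0: taken
LDR r4, [r2] → r4=M[20]=25
AND r4, r4, #127 → r4=25&127=25
ADD r2, r2, #4 → r2=20+4=24
SUB r7, r7, #1 → r7=7-1=6
CMP r7, #5  (cmp 6,5)
BGT L0: taken
LDR r4, [r2] → r4=M[24]=29
AND r4, r4, #127 → r4=29&127=29
ADD r2, r2, #4 → r2=24+4=28
SUB r7, r7, #1 → r7=6-1=5
CMP r7, #5  (cmp 5,5)
BGT L0: not taken
STR r4, [24] → M[24]=29
halt.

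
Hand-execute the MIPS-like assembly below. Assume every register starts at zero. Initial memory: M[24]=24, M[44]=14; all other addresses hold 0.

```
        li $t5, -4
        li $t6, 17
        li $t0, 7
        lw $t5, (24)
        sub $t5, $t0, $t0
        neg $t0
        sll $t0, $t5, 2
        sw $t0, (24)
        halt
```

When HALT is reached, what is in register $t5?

0

after li $t5, -4: $t5=-4
after li $t6, 17: $t6=17
after li $t0, 7: $t0=7
after lw $t5, (24): $t5=M[24]=24
after sub $t5, $t0, $t0: $t5=7-7=0
after neg $t0: $t0=-(7)=-7
after sll $t0, $t5, 2: $t0=0<<2=0
sw $t0, (24) → M[24]=0
halt.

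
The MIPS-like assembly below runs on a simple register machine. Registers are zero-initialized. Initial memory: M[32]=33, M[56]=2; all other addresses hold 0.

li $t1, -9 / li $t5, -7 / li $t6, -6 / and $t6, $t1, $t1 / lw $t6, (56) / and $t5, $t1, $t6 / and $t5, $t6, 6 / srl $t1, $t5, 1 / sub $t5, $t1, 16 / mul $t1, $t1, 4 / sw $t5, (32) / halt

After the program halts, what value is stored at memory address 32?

after li $t1, -9: $t1=-9
after li $t5, -7: $t5=-7
after li $t6, -6: $t6=-6
after and $t6, $t1, $t1: $t6=(-9)&(-9)=-9
after lw $t6, (56): $t6=M[56]=2
after and $t5, $t1, $t6: $t5=(-9)&2=2
after and $t5, $t6, 6: $t5=2&6=2
after srl $t1, $t5, 1: $t1=2>>1=1
after sub $t5, $t1, 16: $t5=1-16=-15
after mul $t1, $t1, 4: $t1=1*4=4
sw $t5, (32) → M[32]=-15
halt.

-15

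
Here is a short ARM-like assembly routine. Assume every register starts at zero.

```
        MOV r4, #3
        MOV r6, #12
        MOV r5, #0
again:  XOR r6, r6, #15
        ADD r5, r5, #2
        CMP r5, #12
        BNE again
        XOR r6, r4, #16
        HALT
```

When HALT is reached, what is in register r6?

19

after MOV r4, #3: r4=3
after MOV r6, #12: r6=12
after MOV r5, #0: r5=0
after XOR r6, r6, #15: r6=12^15=3
after ADD r5, r5, #2: r5=0+2=2
CMP r5, #12  (cmp 2,12)
BNE again: taken
after XOR r6, r6, #15: r6=3^15=12
after ADD r5, r5, #2: r5=2+2=4
CMP r5, #12  (cmp 4,12)
BNE again: taken
after XOR r6, r6, #15: r6=12^15=3
after ADD r5, r5, #2: r5=4+2=6
CMP r5, #12  (cmp 6,12)
BNE again: taken
after XOR r6, r6, #15: r6=3^15=12
after ADD r5, r5, #2: r5=6+2=8
CMP r5, #12  (cmp 8,12)
BNE again: taken
after XOR r6, r6, #15: r6=12^15=3
after ADD r5, r5, #2: r5=8+2=10
CMP r5, #12  (cmp 10,12)
BNE again: taken
after XOR r6, r6, #15: r6=3^15=12
after ADD r5, r5, #2: r5=10+2=12
CMP r5, #12  (cmp 12,12)
BNE again: not taken
after XOR r6, r4, #16: r6=3^16=19
halt.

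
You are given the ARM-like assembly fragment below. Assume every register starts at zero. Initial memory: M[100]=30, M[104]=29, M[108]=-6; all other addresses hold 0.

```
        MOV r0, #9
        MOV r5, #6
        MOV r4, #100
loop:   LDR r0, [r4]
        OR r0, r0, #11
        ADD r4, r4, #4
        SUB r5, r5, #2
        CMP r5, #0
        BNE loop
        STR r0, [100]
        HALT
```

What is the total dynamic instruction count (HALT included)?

23

r0=9
r5=6
r4=100
r0=M[100]=30
r0=30|11=31
r4=100+4=104
r5=6-2=4
CMP r5, #0  (cmp 4,0)
BNE loop: taken
r0=M[104]=29
r0=29|11=31
r4=104+4=108
r5=4-2=2
CMP r5, #0  (cmp 2,0)
BNE loop: taken
r0=M[108]=-6
r0=(-6)|11=-5
r4=108+4=112
r5=2-2=0
CMP r5, #0  (cmp 0,0)
BNE loop: not taken
STR r0, [100] → M[100]=-5
halt.
Total executed instructions: 23.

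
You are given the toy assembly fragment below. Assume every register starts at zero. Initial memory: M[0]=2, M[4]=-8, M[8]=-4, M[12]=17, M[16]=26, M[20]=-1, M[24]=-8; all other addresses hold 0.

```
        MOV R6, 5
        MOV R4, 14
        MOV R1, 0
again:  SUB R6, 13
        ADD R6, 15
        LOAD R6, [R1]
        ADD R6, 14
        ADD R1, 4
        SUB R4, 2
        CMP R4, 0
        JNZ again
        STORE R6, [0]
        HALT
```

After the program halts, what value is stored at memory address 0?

6

MOV R6, 5 → R6=5
MOV R4, 14 → R4=14
MOV R1, 0 → R1=0
SUB R6, 13 → R6=5-13=-8
ADD R6, 15 → R6=(-8)+15=7
LOAD R6, [R1] → R6=M[0]=2
ADD R6, 14 → R6=2+14=16
ADD R1, 4 → R1=0+4=4
SUB R4, 2 → R4=14-2=12
CMP R4, 0  (cmp 12,0)
JNZ again: taken
SUB R6, 13 → R6=16-13=3
ADD R6, 15 → R6=3+15=18
LOAD R6, [R1] → R6=M[4]=-8
ADD R6, 14 → R6=(-8)+14=6
ADD R1, 4 → R1=4+4=8
SUB R4, 2 → R4=12-2=10
CMP R4, 0  (cmp 10,0)
JNZ again: taken
SUB R6, 13 → R6=6-13=-7
ADD R6, 15 → R6=(-7)+15=8
LOAD R6, [R1] → R6=M[8]=-4
ADD R6, 14 → R6=(-4)+14=10
ADD R1, 4 → R1=8+4=12
SUB R4, 2 → R4=10-2=8
CMP R4, 0  (cmp 8,0)
JNZ again: taken
SUB R6, 13 → R6=10-13=-3
ADD R6, 15 → R6=(-3)+15=12
LOAD R6, [R1] → R6=M[12]=17
ADD R6, 14 → R6=17+14=31
ADD R1, 4 → R1=12+4=16
SUB R4, 2 → R4=8-2=6
CMP R4, 0  (cmp 6,0)
JNZ again: taken
SUB R6, 13 → R6=31-13=18
ADD R6, 15 → R6=18+15=33
LOAD R6, [R1] → R6=M[16]=26
ADD R6, 14 → R6=26+14=40
ADD R1, 4 → R1=16+4=20
SUB R4, 2 → R4=6-2=4
CMP R4, 0  (cmp 4,0)
JNZ again: taken
SUB R6, 13 → R6=40-13=27
ADD R6, 15 → R6=27+15=42
LOAD R6, [R1] → R6=M[20]=-1
ADD R6, 14 → R6=(-1)+14=13
ADD R1, 4 → R1=20+4=24
SUB R4, 2 → R4=4-2=2
CMP R4, 0  (cmp 2,0)
JNZ again: taken
SUB R6, 13 → R6=13-13=0
ADD R6, 15 → R6=0+15=15
LOAD R6, [R1] → R6=M[24]=-8
ADD R6, 14 → R6=(-8)+14=6
ADD R1, 4 → R1=24+4=28
SUB R4, 2 → R4=2-2=0
CMP R4, 0  (cmp 0,0)
JNZ again: not taken
STORE R6, [0] → M[0]=6
halt.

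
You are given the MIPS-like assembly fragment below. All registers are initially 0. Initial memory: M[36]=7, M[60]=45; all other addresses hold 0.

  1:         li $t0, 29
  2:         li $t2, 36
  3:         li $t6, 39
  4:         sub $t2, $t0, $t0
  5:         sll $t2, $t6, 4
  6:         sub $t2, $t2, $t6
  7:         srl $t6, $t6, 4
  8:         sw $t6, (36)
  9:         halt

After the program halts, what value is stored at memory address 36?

after li $t0, 29: $t0=29
after li $t2, 36: $t2=36
after li $t6, 39: $t6=39
after sub $t2, $t0, $t0: $t2=29-29=0
after sll $t2, $t6, 4: $t2=39<<4=624
after sub $t2, $t2, $t6: $t2=624-39=585
after srl $t6, $t6, 4: $t6=39>>4=2
sw $t6, (36) → M[36]=2
halt.

2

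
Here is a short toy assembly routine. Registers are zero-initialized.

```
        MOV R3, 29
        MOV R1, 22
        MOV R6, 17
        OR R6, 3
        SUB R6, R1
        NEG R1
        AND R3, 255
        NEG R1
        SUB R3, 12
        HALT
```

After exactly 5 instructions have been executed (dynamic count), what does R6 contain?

MOV R3, 29 → R3=29
MOV R1, 22 → R1=22
MOV R6, 17 → R6=17
OR R6, 3 → R6=17|3=19
SUB R6, R1 → R6=19-22=-3
After step 5: R6 = -3.

-3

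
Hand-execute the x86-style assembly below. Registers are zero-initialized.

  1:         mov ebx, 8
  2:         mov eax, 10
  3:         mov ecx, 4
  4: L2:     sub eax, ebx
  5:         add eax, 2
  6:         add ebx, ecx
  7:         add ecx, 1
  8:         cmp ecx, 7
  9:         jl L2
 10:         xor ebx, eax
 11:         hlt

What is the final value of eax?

-21

mov ebx, 8 → ebx=8
mov eax, 10 → eax=10
mov ecx, 4 → ecx=4
sub eax, ebx → eax=10-8=2
add eax, 2 → eax=2+2=4
add ebx, ecx → ebx=8+4=12
add ecx, 1 → ecx=4+1=5
cmp ecx, 7  (cmp 5,7)
jl L2: taken
sub eax, ebx → eax=4-12=-8
add eax, 2 → eax=(-8)+2=-6
add ebx, ecx → ebx=12+5=17
add ecx, 1 → ecx=5+1=6
cmp ecx, 7  (cmp 6,7)
jl L2: taken
sub eax, ebx → eax=(-6)-17=-23
add eax, 2 → eax=(-23)+2=-21
add ebx, ecx → ebx=17+6=23
add ecx, 1 → ecx=6+1=7
cmp ecx, 7  (cmp 7,7)
jl L2: not taken
xor ebx, eax → ebx=23^(-21)=-4
halt.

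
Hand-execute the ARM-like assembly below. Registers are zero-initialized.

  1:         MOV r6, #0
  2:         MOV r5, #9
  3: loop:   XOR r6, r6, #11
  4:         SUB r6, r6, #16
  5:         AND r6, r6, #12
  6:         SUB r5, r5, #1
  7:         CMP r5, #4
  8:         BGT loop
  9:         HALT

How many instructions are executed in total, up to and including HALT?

33

MOV r6, #0 → r6=0
MOV r5, #9 → r5=9
XOR r6, r6, #11 → r6=0^11=11
SUB r6, r6, #16 → r6=11-16=-5
AND r6, r6, #12 → r6=(-5)&12=8
SUB r5, r5, #1 → r5=9-1=8
CMP r5, #4  (cmp 8,4)
BGT loop: taken
XOR r6, r6, #11 → r6=8^11=3
SUB r6, r6, #16 → r6=3-16=-13
AND r6, r6, #12 → r6=(-13)&12=0
SUB r5, r5, #1 → r5=8-1=7
CMP r5, #4  (cmp 7,4)
BGT loop: taken
XOR r6, r6, #11 → r6=0^11=11
SUB r6, r6, #16 → r6=11-16=-5
AND r6, r6, #12 → r6=(-5)&12=8
SUB r5, r5, #1 → r5=7-1=6
CMP r5, #4  (cmp 6,4)
BGT loop: taken
XOR r6, r6, #11 → r6=8^11=3
SUB r6, r6, #16 → r6=3-16=-13
AND r6, r6, #12 → r6=(-13)&12=0
SUB r5, r5, #1 → r5=6-1=5
CMP r5, #4  (cmp 5,4)
BGT loop: taken
XOR r6, r6, #11 → r6=0^11=11
SUB r6, r6, #16 → r6=11-16=-5
AND r6, r6, #12 → r6=(-5)&12=8
SUB r5, r5, #1 → r5=5-1=4
CMP r5, #4  (cmp 4,4)
BGT loop: not taken
halt.
Total executed instructions: 33.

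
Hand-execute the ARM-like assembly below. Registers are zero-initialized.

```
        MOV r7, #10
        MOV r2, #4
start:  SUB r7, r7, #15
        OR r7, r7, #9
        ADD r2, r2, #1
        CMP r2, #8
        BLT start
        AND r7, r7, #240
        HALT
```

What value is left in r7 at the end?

after MOV r7, #10: r7=10
after MOV r2, #4: r2=4
after SUB r7, r7, #15: r7=10-15=-5
after OR r7, r7, #9: r7=(-5)|9=-5
after ADD r2, r2, #1: r2=4+1=5
CMP r2, #8  (cmp 5,8)
BLT start: taken
after SUB r7, r7, #15: r7=(-5)-15=-20
after OR r7, r7, #9: r7=(-20)|9=-19
after ADD r2, r2, #1: r2=5+1=6
CMP r2, #8  (cmp 6,8)
BLT start: taken
after SUB r7, r7, #15: r7=(-19)-15=-34
after OR r7, r7, #9: r7=(-34)|9=-33
after ADD r2, r2, #1: r2=6+1=7
CMP r2, #8  (cmp 7,8)
BLT start: taken
after SUB r7, r7, #15: r7=(-33)-15=-48
after OR r7, r7, #9: r7=(-48)|9=-39
after ADD r2, r2, #1: r2=7+1=8
CMP r2, #8  (cmp 8,8)
BLT start: not taken
after AND r7, r7, #240: r7=(-39)&240=208
halt.

208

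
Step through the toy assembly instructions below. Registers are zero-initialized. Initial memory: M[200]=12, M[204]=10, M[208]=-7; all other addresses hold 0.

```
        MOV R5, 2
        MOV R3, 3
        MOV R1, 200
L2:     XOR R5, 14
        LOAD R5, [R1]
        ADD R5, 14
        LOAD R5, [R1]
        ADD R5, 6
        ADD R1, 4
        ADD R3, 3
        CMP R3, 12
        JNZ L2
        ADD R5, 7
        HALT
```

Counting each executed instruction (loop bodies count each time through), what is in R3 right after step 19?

R5=2
R3=3
R1=200
R5=2^14=12
R5=M[200]=12
R5=12+14=26
R5=M[200]=12
R5=12+6=18
R1=200+4=204
R3=3+3=6
CMP R3, 12  (cmp 6,12)
JNZ L2: taken
R5=18^14=28
R5=M[204]=10
R5=10+14=24
R5=M[204]=10
R5=10+6=16
R1=204+4=208
R3=6+3=9
After step 19: R3 = 9.

9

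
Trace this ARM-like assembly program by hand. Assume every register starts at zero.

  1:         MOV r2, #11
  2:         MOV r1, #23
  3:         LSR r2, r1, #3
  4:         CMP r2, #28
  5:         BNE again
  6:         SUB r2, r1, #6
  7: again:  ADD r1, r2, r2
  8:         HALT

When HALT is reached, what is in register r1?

4

after MOV r2, #11: r2=11
after MOV r1, #23: r1=23
after LSR r2, r1, #3: r2=23>>3=2
CMP r2, #28  (cmp 2,28)
BNE again: taken
after ADD r1, r2, r2: r1=2+2=4
halt.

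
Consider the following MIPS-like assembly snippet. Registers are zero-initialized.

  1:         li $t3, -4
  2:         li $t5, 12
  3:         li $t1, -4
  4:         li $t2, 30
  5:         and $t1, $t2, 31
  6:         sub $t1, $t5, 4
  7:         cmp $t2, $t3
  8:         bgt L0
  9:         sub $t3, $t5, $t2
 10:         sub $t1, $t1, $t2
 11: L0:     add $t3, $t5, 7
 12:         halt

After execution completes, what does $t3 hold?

19

after li $t3, -4: $t3=-4
after li $t5, 12: $t5=12
after li $t1, -4: $t1=-4
after li $t2, 30: $t2=30
after and $t1, $t2, 31: $t1=30&31=30
after sub $t1, $t5, 4: $t1=12-4=8
cmp $t2, $t3  (cmp 30,-4)
bgt L0: taken
after add $t3, $t5, 7: $t3=12+7=19
halt.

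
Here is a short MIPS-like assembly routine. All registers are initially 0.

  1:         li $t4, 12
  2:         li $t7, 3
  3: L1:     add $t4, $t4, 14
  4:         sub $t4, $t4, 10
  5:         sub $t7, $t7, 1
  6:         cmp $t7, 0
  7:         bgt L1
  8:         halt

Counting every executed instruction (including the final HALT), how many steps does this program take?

after li $t4, 12: $t4=12
after li $t7, 3: $t7=3
after add $t4, $t4, 14: $t4=12+14=26
after sub $t4, $t4, 10: $t4=26-10=16
after sub $t7, $t7, 1: $t7=3-1=2
cmp $t7, 0  (cmp 2,0)
bgt L1: taken
after add $t4, $t4, 14: $t4=16+14=30
after sub $t4, $t4, 10: $t4=30-10=20
after sub $t7, $t7, 1: $t7=2-1=1
cmp $t7, 0  (cmp 1,0)
bgt L1: taken
after add $t4, $t4, 14: $t4=20+14=34
after sub $t4, $t4, 10: $t4=34-10=24
after sub $t7, $t7, 1: $t7=1-1=0
cmp $t7, 0  (cmp 0,0)
bgt L1: not taken
halt.
Total executed instructions: 18.

18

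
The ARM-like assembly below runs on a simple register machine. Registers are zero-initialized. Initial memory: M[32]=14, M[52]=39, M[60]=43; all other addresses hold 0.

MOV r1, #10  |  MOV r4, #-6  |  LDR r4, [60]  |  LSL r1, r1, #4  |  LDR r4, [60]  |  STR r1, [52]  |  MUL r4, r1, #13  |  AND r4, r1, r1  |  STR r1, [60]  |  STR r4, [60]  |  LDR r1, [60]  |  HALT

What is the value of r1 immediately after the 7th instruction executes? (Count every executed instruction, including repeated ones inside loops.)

160

r1=10
r4=-6
r4=M[60]=43
r1=10<<4=160
r4=M[60]=43
STR r1, [52] → M[52]=160
r4=160*13=2080
After step 7: r1 = 160.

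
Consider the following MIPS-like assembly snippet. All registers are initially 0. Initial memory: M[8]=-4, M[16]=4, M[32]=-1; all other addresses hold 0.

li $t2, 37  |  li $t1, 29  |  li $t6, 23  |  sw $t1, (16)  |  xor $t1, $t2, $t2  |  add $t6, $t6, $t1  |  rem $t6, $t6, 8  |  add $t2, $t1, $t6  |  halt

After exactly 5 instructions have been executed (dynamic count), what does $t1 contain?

0

after li $t2, 37: $t2=37
after li $t1, 29: $t1=29
after li $t6, 23: $t6=23
sw $t1, (16) → M[16]=29
after xor $t1, $t2, $t2: $t1=37^37=0
After step 5: $t1 = 0.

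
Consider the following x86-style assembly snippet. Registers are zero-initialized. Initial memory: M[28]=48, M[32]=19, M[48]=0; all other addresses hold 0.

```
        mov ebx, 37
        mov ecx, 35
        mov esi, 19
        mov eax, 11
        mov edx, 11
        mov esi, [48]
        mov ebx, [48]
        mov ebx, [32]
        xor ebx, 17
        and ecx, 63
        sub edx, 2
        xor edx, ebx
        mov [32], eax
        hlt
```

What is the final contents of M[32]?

mov ebx, 37 → ebx=37
mov ecx, 35 → ecx=35
mov esi, 19 → esi=19
mov eax, 11 → eax=11
mov edx, 11 → edx=11
mov esi, [48] → esi=M[48]=0
mov ebx, [48] → ebx=M[48]=0
mov ebx, [32] → ebx=M[32]=19
xor ebx, 17 → ebx=19^17=2
and ecx, 63 → ecx=35&63=35
sub edx, 2 → edx=11-2=9
xor edx, ebx → edx=9^2=11
mov [32], eax → M[32]=11
halt.

11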